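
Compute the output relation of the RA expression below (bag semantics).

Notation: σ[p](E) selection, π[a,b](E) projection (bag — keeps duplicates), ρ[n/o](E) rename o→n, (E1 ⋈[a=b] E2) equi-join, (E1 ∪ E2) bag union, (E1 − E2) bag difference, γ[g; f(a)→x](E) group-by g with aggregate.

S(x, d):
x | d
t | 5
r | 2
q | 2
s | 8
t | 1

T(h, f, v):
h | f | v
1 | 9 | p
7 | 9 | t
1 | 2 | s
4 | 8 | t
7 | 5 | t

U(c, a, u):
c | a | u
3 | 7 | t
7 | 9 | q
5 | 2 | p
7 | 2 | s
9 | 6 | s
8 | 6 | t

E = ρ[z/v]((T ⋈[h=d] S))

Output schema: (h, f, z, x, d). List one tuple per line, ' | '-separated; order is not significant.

Per-node cardinality:
  T → 5
  S → 5
  (T ⋈[h=d] S) → 2
  ρ[z/v]((T ⋈[h=d] S)) → 2

== RESULT ==
h | f | z | x | d
1 | 2 | s | t | 1
1 | 9 | p | t | 1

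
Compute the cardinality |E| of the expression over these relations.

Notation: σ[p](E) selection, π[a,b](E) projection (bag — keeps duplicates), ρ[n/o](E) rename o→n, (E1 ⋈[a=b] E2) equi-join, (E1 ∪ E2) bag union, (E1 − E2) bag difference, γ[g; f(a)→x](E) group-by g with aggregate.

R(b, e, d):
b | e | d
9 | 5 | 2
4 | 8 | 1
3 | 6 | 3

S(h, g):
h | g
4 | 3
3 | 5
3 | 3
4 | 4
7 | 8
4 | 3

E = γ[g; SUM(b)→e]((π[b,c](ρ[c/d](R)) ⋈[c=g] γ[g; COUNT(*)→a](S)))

Subexpression sizes:
  R → 3
  ρ[c/d](R) → 3
  π[b,c](ρ[c/d](R)) → 3
  S → 6
  γ[g; COUNT(*)→a](S) → 4
  (π[b,c](ρ[c/d](R)) ⋈[c=g] γ[g; COUNT(*)→a](S)) → 1
  γ[g; SUM(b)→e]((π[b,c](ρ[c/d](R)) ⋈[c=g] γ[g; COUNT(*)→a](S))) → 1

|E| = 1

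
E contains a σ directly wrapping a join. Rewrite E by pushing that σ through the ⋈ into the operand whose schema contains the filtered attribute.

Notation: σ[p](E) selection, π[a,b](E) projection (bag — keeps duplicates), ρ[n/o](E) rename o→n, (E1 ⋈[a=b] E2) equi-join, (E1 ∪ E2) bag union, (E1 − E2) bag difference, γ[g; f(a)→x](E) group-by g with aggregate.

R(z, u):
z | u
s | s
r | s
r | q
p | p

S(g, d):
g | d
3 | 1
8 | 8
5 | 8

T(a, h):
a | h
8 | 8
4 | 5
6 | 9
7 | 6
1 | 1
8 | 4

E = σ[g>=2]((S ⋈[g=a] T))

σ filters on g, owned by the left side.
E' = (σ[g>=2](S) ⋈[g=a] T)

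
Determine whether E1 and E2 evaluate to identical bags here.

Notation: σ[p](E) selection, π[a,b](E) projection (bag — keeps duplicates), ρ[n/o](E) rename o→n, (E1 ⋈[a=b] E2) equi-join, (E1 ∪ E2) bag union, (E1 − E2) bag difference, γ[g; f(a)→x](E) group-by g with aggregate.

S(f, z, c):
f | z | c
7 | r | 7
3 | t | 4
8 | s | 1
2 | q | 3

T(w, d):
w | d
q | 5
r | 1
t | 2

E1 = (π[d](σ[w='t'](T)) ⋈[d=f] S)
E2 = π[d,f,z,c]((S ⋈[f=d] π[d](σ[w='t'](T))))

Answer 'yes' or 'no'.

E1 subexpression sizes:
  T → 3
  σ[w='t'](T) → 1
  π[d](σ[w='t'](T)) → 1
  S → 4
  (π[d](σ[w='t'](T)) ⋈[d=f] S) → 1
E2 subexpression sizes:
  S → 4
  T → 3
  σ[w='t'](T) → 1
  π[d](σ[w='t'](T)) → 1
  (S ⋈[f=d] π[d](σ[w='t'](T))) → 1
  π[d,f,z,c]((S ⋈[f=d] π[d](σ[w='t'](T)))) → 1

E1 and E2 produce the same multiset:
d | f | z | c
2 | 2 | q | 3

yes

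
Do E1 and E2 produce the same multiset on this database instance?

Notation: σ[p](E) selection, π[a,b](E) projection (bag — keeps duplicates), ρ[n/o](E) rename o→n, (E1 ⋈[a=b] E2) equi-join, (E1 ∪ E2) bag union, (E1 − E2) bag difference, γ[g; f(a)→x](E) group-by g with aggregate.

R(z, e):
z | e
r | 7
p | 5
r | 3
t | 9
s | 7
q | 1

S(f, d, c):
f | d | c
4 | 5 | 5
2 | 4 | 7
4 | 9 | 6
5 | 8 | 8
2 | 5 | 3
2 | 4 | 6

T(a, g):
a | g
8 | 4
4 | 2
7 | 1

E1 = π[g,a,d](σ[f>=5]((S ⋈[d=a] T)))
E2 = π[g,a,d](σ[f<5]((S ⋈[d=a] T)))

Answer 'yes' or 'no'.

E1 row counts bottom-up:
  S → 6
  T → 3
  (S ⋈[d=a] T) → 3
  σ[f>=5]((S ⋈[d=a] T)) → 1
  π[g,a,d](σ[f>=5]((S ⋈[d=a] T))) → 1
E2 row counts bottom-up:
  S → 6
  T → 3
  (S ⋈[d=a] T) → 3
  σ[f<5]((S ⋈[d=a] T)) → 2
  π[g,a,d](σ[f<5]((S ⋈[d=a] T))) → 2

E1 result:
g | a | d
4 | 8 | 8
E2 result:
g | a | d
2 | 4 | 4
2 | 4 | 4
Witness: (2, 4, 4) appears 0× in E1 but 2× in E2.

no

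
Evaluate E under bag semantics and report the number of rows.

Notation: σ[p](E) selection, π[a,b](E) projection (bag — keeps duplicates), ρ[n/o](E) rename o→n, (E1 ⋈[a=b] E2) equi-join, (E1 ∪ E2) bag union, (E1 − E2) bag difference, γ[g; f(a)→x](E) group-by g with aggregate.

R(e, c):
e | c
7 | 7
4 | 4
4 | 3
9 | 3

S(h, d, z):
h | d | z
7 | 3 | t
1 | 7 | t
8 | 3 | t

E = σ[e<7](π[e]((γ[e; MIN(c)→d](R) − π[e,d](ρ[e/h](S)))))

Stepwise |·|:
  R → 4
  γ[e; MIN(c)→d](R) → 3
  S → 3
  ρ[e/h](S) → 3
  π[e,d](ρ[e/h](S)) → 3
  (γ[e; MIN(c)→d](R) − π[e,d](ρ[e/h](S))) → 3
  π[e]((γ[e; MIN(c)→d](R) − π[e,d](ρ[e/h](S)))) → 3
  σ[e<7](π[e]((γ[e; MIN(c)→d](R) − π[e,d](ρ[e/h](S))))) → 1

|E| = 1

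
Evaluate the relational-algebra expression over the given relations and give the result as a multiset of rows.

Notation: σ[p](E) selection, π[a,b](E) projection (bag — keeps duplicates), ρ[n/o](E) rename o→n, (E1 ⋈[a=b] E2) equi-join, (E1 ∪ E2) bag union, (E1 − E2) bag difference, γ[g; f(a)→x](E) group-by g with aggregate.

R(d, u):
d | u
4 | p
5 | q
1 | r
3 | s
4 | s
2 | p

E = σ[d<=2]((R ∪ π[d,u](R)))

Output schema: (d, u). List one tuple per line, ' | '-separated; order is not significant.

Row counts bottom-up:
  R → 6
  R → 6
  π[d,u](R) → 6
  (R ∪ π[d,u](R)) → 12
  σ[d<=2]((R ∪ π[d,u](R))) → 4

== RESULT ==
d | u
1 | r
1 | r
2 | p
2 | p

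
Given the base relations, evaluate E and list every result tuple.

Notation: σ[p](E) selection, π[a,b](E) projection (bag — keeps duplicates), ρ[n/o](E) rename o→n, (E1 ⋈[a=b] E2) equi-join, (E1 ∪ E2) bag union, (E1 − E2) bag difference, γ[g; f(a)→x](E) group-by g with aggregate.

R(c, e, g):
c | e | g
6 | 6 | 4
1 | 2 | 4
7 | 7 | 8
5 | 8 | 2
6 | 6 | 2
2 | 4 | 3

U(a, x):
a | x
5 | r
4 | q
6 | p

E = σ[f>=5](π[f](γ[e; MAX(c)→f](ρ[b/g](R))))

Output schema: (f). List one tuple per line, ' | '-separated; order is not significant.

Subexpression sizes:
  R → 6
  ρ[b/g](R) → 6
  γ[e; MAX(c)→f](ρ[b/g](R)) → 5
  π[f](γ[e; MAX(c)→f](ρ[b/g](R))) → 5
  σ[f>=5](π[f](γ[e; MAX(c)→f](ρ[b/g](R)))) → 3

== RESULT ==
f
5
6
7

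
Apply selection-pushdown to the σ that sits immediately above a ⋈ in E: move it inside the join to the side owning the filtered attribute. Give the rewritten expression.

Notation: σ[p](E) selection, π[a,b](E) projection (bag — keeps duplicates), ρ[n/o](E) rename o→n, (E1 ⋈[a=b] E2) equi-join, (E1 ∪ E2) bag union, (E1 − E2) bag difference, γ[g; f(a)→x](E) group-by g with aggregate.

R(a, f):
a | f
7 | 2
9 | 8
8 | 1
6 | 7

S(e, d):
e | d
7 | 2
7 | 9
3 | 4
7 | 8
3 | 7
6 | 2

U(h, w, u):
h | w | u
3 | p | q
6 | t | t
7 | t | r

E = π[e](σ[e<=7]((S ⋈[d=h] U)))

σ filters on e, owned by the left side.
E' = π[e]((σ[e<=7](S) ⋈[d=h] U))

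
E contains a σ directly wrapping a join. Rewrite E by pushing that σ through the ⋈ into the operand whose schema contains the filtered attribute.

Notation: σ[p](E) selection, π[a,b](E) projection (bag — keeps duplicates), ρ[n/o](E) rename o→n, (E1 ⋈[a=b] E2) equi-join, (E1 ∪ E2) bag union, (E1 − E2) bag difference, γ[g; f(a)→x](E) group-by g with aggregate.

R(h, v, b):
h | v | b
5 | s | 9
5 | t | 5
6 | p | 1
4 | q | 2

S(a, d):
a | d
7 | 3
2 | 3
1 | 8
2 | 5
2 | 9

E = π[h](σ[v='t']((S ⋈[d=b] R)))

σ filters on v, owned by the right side.
E' = π[h]((S ⋈[d=b] σ[v='t'](R)))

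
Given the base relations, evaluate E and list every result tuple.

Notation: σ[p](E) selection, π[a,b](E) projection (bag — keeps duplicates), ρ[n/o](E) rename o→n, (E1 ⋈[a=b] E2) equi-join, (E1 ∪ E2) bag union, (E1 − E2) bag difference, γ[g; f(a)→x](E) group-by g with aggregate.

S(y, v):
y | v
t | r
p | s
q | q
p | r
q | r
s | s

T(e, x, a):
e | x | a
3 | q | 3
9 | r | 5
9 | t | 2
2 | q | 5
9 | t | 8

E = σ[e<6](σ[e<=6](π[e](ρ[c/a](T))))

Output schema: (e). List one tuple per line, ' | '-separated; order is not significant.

Row counts bottom-up:
  T → 5
  ρ[c/a](T) → 5
  π[e](ρ[c/a](T)) → 5
  σ[e<=6](π[e](ρ[c/a](T))) → 2
  σ[e<6](σ[e<=6](π[e](ρ[c/a](T)))) → 2

== RESULT ==
e
2
3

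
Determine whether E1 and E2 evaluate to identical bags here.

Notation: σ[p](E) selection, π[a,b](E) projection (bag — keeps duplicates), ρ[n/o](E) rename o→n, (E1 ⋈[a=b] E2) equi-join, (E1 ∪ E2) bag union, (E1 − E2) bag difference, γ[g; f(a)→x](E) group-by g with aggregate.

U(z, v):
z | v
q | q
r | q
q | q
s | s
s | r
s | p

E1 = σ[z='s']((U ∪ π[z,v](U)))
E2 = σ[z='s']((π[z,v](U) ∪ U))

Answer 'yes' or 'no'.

E1 stepwise |·|:
  U → 6
  U → 6
  π[z,v](U) → 6
  (U ∪ π[z,v](U)) → 12
  σ[z='s']((U ∪ π[z,v](U))) → 6
E2 stepwise |·|:
  U → 6
  π[z,v](U) → 6
  U → 6
  (π[z,v](U) ∪ U) → 12
  σ[z='s']((π[z,v](U) ∪ U)) → 6

E1 and E2 produce the same multiset:
z | v
s | p
s | p
s | r
s | r
s | s
s | s

yes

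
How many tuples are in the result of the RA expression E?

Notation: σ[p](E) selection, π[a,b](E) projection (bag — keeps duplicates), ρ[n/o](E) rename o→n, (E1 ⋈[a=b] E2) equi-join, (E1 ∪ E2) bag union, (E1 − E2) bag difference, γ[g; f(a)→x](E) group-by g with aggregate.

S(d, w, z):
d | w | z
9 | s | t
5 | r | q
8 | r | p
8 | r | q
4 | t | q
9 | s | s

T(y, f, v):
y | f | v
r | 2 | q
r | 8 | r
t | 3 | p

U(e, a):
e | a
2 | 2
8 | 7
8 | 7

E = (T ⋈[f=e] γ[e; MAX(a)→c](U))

Stepwise |·|:
  T → 3
  U → 3
  γ[e; MAX(a)→c](U) → 2
  (T ⋈[f=e] γ[e; MAX(a)→c](U)) → 2

|E| = 2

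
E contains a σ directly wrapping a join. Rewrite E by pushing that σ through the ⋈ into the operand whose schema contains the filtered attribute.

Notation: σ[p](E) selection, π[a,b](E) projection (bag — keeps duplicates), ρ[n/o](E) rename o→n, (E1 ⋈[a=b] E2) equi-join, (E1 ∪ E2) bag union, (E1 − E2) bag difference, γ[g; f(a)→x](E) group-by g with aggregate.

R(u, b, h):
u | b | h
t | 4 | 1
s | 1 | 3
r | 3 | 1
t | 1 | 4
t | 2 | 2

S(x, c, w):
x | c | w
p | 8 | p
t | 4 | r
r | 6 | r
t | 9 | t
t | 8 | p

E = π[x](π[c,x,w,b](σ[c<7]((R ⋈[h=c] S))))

σ filters on c, owned by the right side.
E' = π[x](π[c,x,w,b]((R ⋈[h=c] σ[c<7](S))))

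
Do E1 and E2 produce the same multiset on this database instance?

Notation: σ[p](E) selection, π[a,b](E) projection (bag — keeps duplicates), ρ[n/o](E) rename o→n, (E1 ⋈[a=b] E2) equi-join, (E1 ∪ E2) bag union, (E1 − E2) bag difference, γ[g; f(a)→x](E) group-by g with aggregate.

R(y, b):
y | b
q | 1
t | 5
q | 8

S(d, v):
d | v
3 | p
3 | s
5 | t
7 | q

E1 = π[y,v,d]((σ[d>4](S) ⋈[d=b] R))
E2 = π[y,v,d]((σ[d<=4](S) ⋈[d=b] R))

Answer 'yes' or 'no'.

E1 row counts bottom-up:
  S → 4
  σ[d>4](S) → 2
  R → 3
  (σ[d>4](S) ⋈[d=b] R) → 1
  π[y,v,d]((σ[d>4](S) ⋈[d=b] R)) → 1
E2 row counts bottom-up:
  S → 4
  σ[d<=4](S) → 2
  R → 3
  (σ[d<=4](S) ⋈[d=b] R) → 0
  π[y,v,d]((σ[d<=4](S) ⋈[d=b] R)) → 0

E1 result:
y | v | d
t | t | 5
E2 result:
y | v | d
(0 rows)
Witness: ('t', 't', 5) appears 1× in E1 but 0× in E2.

no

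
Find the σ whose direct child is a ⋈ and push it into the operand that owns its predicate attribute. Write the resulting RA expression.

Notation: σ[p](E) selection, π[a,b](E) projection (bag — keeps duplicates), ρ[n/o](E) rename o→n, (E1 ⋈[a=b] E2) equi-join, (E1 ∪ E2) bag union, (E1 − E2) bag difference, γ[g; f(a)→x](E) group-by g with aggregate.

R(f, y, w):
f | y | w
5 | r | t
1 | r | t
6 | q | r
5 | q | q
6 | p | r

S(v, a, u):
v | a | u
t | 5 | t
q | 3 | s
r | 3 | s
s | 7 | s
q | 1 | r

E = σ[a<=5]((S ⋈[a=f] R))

σ filters on a, owned by the left side.
E' = (σ[a<=5](S) ⋈[a=f] R)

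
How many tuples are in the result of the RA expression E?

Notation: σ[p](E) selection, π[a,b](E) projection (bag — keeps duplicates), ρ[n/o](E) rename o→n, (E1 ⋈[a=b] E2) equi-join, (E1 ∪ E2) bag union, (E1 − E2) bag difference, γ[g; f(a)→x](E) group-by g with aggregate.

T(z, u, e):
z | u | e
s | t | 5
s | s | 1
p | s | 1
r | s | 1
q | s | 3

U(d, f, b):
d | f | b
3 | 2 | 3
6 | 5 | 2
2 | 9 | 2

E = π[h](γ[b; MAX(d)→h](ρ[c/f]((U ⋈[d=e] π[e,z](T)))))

Row counts bottom-up:
  U → 3
  T → 5
  π[e,z](T) → 5
  (U ⋈[d=e] π[e,z](T)) → 1
  ρ[c/f]((U ⋈[d=e] π[e,z](T))) → 1
  γ[b; MAX(d)→h](ρ[c/f]((U ⋈[d=e] π[e,z](T)))) → 1
  π[h](γ[b; MAX(d)→h](ρ[c/f]((U ⋈[d=e] π[e,z](T))))) → 1

|E| = 1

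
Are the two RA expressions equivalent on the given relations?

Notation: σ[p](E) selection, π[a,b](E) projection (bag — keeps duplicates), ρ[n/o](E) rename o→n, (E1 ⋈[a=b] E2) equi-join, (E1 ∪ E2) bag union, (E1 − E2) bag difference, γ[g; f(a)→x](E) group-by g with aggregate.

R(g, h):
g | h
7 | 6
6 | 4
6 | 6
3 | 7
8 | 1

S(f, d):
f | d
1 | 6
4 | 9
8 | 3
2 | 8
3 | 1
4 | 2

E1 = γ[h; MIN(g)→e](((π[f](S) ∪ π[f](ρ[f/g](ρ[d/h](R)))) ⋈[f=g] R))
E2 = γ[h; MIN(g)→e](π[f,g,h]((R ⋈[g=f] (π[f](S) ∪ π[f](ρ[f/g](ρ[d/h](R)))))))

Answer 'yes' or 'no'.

E1 row counts bottom-up:
  S → 6
  π[f](S) → 6
  R → 5
  ρ[d/h](R) → 5
  ρ[f/g](ρ[d/h](R)) → 5
  π[f](ρ[f/g](ρ[d/h](R))) → 5
  (π[f](S) ∪ π[f](ρ[f/g](ρ[d/h](R)))) → 11
  R → 5
  ((π[f](S) ∪ π[f](ρ[f/g](ρ[d/h](R)))) ⋈[f=g] R) → 9
  γ[h; MIN(g)→e](((π[f](S) ∪ π[f](ρ[f/g](ρ[d/h](R)))) ⋈[f=g] R)) → 4
E2 row counts bottom-up:
  R → 5
  S → 6
  π[f](S) → 6
  R → 5
  ρ[d/h](R) → 5
  ρ[f/g](ρ[d/h](R)) → 5
  π[f](ρ[f/g](ρ[d/h](R))) → 5
  (π[f](S) ∪ π[f](ρ[f/g](ρ[d/h](R)))) → 11
  (R ⋈[g=f] (π[f](S) ∪ π[f](ρ[f/g](ρ[d/h](R))))) → 9
  π[f,g,h]((R ⋈[g=f] (π[f](S) ∪ π[f](ρ[f/g](ρ[d/h](R)))))) → 9
  γ[h; MIN(g)→e](π[f,g,h]((R ⋈[g=f] (π[f](S) ∪ π[f](ρ[f/g](ρ[d/h](R))))))) → 4

E1 and E2 produce the same multiset:
h | e
1 | 8
4 | 6
6 | 6
7 | 3

yes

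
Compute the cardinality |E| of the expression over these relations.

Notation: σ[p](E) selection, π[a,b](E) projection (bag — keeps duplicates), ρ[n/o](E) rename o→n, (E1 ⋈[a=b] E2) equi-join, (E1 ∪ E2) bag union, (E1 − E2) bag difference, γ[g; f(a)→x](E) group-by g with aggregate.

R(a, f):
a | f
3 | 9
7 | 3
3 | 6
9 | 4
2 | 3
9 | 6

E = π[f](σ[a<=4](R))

Subexpression sizes:
  R → 6
  σ[a<=4](R) → 3
  π[f](σ[a<=4](R)) → 3

|E| = 3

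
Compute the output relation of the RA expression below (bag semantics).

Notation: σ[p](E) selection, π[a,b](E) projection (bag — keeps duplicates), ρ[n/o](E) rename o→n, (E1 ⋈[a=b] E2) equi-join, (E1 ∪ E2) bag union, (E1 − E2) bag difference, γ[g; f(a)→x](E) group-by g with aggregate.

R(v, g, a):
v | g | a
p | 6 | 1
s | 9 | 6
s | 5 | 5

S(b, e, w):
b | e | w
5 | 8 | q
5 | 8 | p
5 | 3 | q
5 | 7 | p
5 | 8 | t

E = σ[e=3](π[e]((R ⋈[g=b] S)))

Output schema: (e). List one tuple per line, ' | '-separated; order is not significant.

Row counts bottom-up:
  R → 3
  S → 5
  (R ⋈[g=b] S) → 5
  π[e]((R ⋈[g=b] S)) → 5
  σ[e=3](π[e]((R ⋈[g=b] S))) → 1

== RESULT ==
e
3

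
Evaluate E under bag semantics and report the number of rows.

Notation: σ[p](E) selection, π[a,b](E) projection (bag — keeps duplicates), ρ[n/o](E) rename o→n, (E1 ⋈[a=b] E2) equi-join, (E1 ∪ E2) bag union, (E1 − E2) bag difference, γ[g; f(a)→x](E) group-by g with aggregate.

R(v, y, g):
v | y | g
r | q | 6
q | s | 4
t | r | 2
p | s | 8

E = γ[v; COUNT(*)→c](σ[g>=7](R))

Per-node cardinality:
  R → 4
  σ[g>=7](R) → 1
  γ[v; COUNT(*)→c](σ[g>=7](R)) → 1

|E| = 1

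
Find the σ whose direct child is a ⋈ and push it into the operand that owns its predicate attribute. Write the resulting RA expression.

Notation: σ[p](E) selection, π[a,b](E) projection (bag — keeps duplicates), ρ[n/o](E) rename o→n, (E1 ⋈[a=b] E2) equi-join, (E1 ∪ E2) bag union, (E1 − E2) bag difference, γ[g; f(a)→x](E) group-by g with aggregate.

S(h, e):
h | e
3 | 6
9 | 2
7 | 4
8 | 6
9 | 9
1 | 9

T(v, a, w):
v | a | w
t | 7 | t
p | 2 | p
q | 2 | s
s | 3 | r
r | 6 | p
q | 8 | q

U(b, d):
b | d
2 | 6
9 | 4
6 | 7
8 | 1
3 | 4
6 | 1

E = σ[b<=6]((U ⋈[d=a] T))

σ filters on b, owned by the left side.
E' = (σ[b<=6](U) ⋈[d=a] T)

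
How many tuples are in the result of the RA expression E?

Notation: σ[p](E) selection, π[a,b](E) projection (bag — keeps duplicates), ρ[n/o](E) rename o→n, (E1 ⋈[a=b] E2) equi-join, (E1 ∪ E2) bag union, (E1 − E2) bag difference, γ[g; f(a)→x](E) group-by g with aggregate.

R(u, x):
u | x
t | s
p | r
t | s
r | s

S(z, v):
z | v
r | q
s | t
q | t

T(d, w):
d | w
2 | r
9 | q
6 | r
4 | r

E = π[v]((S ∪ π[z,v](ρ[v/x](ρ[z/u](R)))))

Stepwise |·|:
  S → 3
  R → 4
  ρ[z/u](R) → 4
  ρ[v/x](ρ[z/u](R)) → 4
  π[z,v](ρ[v/x](ρ[z/u](R))) → 4
  (S ∪ π[z,v](ρ[v/x](ρ[z/u](R)))) → 7
  π[v]((S ∪ π[z,v](ρ[v/x](ρ[z/u](R))))) → 7

|E| = 7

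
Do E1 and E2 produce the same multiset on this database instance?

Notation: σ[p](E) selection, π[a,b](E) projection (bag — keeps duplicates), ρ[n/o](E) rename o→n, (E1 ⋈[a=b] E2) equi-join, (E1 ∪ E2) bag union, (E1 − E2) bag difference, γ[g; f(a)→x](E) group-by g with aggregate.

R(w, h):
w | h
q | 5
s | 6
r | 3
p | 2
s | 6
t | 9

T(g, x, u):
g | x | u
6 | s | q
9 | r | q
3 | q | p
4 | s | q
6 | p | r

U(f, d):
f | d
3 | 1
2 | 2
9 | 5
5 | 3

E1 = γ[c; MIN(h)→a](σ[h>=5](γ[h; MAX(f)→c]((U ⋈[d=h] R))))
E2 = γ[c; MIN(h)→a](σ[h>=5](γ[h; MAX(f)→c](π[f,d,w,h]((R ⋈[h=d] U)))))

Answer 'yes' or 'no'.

E1 subexpression sizes:
  U → 4
  R → 6
  (U ⋈[d=h] R) → 3
  γ[h; MAX(f)→c]((U ⋈[d=h] R)) → 3
  σ[h>=5](γ[h; MAX(f)→c]((U ⋈[d=h] R))) → 1
  γ[c; MIN(h)→a](σ[h>=5](γ[h; MAX(f)→c]((U ⋈[d=h] R)))) → 1
E2 subexpression sizes:
  R → 6
  U → 4
  (R ⋈[h=d] U) → 3
  π[f,d,w,h]((R ⋈[h=d] U)) → 3
  γ[h; MAX(f)→c](π[f,d,w,h]((R ⋈[h=d] U))) → 3
  σ[h>=5](γ[h; MAX(f)→c](π[f,d,w,h]((R ⋈[h=d] U)))) → 1
  γ[c; MIN(h)→a](σ[h>=5](γ[h; MAX(f)→c](π[f,d,w,h]((R ⋈[h=d] U))))) → 1

E1 and E2 produce the same multiset:
c | a
9 | 5

yes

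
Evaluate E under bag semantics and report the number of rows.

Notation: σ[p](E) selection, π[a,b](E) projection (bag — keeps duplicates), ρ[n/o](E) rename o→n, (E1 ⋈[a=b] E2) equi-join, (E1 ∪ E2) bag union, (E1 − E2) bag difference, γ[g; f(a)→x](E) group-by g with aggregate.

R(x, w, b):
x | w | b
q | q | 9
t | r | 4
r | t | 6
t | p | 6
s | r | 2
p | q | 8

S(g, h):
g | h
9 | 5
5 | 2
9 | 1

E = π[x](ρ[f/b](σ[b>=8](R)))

Per-node cardinality:
  R → 6
  σ[b>=8](R) → 2
  ρ[f/b](σ[b>=8](R)) → 2
  π[x](ρ[f/b](σ[b>=8](R))) → 2

|E| = 2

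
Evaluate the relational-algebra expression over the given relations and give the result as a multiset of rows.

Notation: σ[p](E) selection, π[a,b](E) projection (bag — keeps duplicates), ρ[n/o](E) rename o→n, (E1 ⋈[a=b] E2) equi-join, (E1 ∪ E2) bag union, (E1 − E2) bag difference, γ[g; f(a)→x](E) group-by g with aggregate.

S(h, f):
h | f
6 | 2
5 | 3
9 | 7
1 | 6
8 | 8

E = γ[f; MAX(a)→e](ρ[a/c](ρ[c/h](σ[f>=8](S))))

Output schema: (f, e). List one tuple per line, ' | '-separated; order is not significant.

Stepwise |·|:
  S → 5
  σ[f>=8](S) → 1
  ρ[c/h](σ[f>=8](S)) → 1
  ρ[a/c](ρ[c/h](σ[f>=8](S))) → 1
  γ[f; MAX(a)→e](ρ[a/c](ρ[c/h](σ[f>=8](S)))) → 1

== RESULT ==
f | e
8 | 8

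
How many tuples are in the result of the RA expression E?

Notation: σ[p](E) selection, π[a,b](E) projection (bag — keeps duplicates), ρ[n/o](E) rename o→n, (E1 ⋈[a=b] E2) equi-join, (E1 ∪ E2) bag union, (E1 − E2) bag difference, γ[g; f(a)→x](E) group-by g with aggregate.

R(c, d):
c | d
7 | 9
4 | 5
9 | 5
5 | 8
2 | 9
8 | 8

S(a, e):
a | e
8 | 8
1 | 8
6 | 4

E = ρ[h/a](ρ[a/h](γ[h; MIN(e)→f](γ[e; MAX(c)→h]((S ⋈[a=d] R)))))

Per-node cardinality:
  S → 3
  R → 6
  (S ⋈[a=d] R) → 2
  γ[e; MAX(c)→h]((S ⋈[a=d] R)) → 1
  γ[h; MIN(e)→f](γ[e; MAX(c)→h]((S ⋈[a=d] R))) → 1
  ρ[a/h](γ[h; MIN(e)→f](γ[e; MAX(c)→h]((S ⋈[a=d] R)))) → 1
  ρ[h/a](ρ[a/h](γ[h; MIN(e)→f](γ[e; MAX(c)→h]((S ⋈[a=d] R))))) → 1

|E| = 1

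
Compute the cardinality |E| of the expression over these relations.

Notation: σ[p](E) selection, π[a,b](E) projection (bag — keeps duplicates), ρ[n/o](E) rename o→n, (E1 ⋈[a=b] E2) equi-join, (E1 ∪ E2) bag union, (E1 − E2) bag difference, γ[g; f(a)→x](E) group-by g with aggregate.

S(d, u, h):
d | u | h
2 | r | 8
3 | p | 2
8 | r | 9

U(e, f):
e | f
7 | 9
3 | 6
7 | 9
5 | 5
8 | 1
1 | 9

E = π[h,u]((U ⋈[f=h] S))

Row counts bottom-up:
  U → 6
  S → 3
  (U ⋈[f=h] S) → 3
  π[h,u]((U ⋈[f=h] S)) → 3

|E| = 3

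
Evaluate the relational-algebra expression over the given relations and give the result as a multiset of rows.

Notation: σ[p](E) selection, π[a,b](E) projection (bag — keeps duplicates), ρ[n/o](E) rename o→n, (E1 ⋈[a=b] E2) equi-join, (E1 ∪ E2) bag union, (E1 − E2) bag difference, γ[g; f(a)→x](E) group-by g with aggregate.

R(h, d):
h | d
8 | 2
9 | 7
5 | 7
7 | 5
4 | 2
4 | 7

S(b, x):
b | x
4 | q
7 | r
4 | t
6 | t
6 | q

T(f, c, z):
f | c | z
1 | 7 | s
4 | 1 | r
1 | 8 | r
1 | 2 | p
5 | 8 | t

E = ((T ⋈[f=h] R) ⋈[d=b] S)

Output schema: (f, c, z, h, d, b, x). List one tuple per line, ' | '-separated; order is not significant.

Per-node cardinality:
  T → 5
  R → 6
  (T ⋈[f=h] R) → 3
  S → 5
  ((T ⋈[f=h] R) ⋈[d=b] S) → 2

== RESULT ==
f | c | z | h | d | b | x
4 | 1 | r | 4 | 7 | 7 | r
5 | 8 | t | 5 | 7 | 7 | r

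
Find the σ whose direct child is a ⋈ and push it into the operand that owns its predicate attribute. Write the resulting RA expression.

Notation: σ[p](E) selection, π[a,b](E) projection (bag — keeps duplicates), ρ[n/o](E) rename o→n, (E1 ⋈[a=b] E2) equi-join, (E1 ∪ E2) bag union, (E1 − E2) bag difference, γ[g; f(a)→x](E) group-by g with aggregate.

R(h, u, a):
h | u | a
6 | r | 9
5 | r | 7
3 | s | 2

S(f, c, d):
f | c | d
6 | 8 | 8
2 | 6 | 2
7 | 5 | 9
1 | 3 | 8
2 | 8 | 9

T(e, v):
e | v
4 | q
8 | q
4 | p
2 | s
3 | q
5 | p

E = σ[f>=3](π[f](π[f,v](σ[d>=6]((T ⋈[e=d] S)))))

σ filters on d, owned by the right side.
E' = σ[f>=3](π[f](π[f,v]((T ⋈[e=d] σ[d>=6](S)))))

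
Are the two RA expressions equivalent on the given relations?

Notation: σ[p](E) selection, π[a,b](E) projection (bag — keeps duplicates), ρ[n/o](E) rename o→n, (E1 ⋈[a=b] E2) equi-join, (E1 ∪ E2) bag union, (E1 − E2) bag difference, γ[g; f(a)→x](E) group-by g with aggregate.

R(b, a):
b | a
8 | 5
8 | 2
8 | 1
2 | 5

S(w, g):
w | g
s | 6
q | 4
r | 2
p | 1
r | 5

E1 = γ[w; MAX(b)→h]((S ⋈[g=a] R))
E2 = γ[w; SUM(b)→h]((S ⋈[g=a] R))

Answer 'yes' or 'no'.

E1 stepwise |·|:
  S → 5
  R → 4
  (S ⋈[g=a] R) → 4
  γ[w; MAX(b)→h]((S ⋈[g=a] R)) → 2
E2 stepwise |·|:
  S → 5
  R → 4
  (S ⋈[g=a] R) → 4
  γ[w; SUM(b)→h]((S ⋈[g=a] R)) → 2

E1 result:
w | h
p | 8
r | 8
E2 result:
w | h
p | 8
r | 18
Witness: ('r', 18) appears 0× in E1 but 1× in E2.

no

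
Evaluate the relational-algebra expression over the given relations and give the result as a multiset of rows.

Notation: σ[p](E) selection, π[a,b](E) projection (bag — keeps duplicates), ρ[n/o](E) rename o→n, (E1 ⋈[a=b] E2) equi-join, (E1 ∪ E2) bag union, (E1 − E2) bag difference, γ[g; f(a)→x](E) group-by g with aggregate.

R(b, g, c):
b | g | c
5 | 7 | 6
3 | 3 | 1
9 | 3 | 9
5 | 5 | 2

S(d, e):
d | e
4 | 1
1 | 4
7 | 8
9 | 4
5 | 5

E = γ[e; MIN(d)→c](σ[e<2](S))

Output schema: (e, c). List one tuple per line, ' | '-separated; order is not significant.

Row counts bottom-up:
  S → 5
  σ[e<2](S) → 1
  γ[e; MIN(d)→c](σ[e<2](S)) → 1

== RESULT ==
e | c
1 | 4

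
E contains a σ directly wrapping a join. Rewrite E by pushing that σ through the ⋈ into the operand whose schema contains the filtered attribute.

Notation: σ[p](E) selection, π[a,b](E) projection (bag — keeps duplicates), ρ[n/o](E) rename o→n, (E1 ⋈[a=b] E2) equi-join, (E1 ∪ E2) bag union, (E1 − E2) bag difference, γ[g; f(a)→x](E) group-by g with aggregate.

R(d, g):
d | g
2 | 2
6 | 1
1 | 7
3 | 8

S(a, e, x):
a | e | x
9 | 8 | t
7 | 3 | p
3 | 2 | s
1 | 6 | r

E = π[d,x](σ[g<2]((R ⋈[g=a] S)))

σ filters on g, owned by the left side.
E' = π[d,x]((σ[g<2](R) ⋈[g=a] S))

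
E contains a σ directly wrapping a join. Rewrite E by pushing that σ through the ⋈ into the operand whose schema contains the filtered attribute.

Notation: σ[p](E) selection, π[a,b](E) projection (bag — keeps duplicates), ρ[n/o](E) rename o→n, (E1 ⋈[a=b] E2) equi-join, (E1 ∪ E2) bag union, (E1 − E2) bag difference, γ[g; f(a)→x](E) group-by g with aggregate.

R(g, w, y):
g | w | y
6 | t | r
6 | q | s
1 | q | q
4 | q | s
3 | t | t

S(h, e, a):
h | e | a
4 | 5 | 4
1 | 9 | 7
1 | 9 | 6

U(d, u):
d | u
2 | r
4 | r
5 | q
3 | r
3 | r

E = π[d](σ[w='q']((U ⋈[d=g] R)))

σ filters on w, owned by the right side.
E' = π[d]((U ⋈[d=g] σ[w='q'](R)))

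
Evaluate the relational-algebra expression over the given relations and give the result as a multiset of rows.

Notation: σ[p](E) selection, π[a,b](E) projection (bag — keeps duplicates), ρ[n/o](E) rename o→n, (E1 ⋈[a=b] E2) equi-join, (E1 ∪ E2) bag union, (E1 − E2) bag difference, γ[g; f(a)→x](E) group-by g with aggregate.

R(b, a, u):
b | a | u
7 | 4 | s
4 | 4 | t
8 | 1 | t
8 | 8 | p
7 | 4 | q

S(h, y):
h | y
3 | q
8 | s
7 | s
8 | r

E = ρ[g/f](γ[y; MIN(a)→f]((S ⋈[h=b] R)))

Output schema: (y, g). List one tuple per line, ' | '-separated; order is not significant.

Per-node cardinality:
  S → 4
  R → 5
  (S ⋈[h=b] R) → 6
  γ[y; MIN(a)→f]((S ⋈[h=b] R)) → 2
  ρ[g/f](γ[y; MIN(a)→f]((S ⋈[h=b] R))) → 2

== RESULT ==
y | g
r | 1
s | 1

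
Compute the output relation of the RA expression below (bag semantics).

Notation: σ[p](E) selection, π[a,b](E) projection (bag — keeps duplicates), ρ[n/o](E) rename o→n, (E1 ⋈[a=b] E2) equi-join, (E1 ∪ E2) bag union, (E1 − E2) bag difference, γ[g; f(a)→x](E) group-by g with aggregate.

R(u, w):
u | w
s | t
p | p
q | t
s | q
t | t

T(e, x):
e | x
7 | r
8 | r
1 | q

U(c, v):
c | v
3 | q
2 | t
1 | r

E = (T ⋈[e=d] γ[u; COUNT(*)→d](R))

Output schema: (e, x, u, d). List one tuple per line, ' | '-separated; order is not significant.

Stepwise |·|:
  T → 3
  R → 5
  γ[u; COUNT(*)→d](R) → 4
  (T ⋈[e=d] γ[u; COUNT(*)→d](R)) → 3

== RESULT ==
e | x | u | d
1 | q | p | 1
1 | q | q | 1
1 | q | t | 1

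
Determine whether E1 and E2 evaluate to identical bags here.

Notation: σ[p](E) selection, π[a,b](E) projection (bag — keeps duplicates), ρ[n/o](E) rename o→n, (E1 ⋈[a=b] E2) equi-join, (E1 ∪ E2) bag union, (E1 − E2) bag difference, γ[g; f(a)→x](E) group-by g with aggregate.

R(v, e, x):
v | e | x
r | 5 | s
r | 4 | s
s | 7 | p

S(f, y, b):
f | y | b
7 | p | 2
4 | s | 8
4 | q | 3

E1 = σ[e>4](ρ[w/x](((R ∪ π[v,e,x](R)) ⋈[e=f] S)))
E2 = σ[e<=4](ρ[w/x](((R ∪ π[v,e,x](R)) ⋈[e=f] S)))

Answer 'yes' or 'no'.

E1 per-node cardinality:
  R → 3
  R → 3
  π[v,e,x](R) → 3
  (R ∪ π[v,e,x](R)) → 6
  S → 3
  ((R ∪ π[v,e,x](R)) ⋈[e=f] S) → 6
  ρ[w/x](((R ∪ π[v,e,x](R)) ⋈[e=f] S)) → 6
  σ[e>4](ρ[w/x](((R ∪ π[v,e,x](R)) ⋈[e=f] S))) → 2
E2 per-node cardinality:
  R → 3
  R → 3
  π[v,e,x](R) → 3
  (R ∪ π[v,e,x](R)) → 6
  S → 3
  ((R ∪ π[v,e,x](R)) ⋈[e=f] S) → 6
  ρ[w/x](((R ∪ π[v,e,x](R)) ⋈[e=f] S)) → 6
  σ[e<=4](ρ[w/x](((R ∪ π[v,e,x](R)) ⋈[e=f] S))) → 4

E1 result:
v | e | w | f | y | b
s | 7 | p | 7 | p | 2
s | 7 | p | 7 | p | 2
E2 result:
v | e | w | f | y | b
r | 4 | s | 4 | q | 3
r | 4 | s | 4 | q | 3
r | 4 | s | 4 | s | 8
r | 4 | s | 4 | s | 8
Witness: ('r', 4, 's', 4, 'q', 3) appears 0× in E1 but 2× in E2.

no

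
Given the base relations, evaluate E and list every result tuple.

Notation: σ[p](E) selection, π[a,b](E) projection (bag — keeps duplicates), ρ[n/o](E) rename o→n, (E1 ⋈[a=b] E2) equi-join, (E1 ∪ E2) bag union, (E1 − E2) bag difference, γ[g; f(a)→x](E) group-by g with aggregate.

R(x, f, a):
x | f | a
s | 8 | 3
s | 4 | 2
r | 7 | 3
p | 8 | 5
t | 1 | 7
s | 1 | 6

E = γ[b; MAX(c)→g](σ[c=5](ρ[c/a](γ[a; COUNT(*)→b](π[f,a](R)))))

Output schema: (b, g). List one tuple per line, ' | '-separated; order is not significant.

Stepwise |·|:
  R → 6
  π[f,a](R) → 6
  γ[a; COUNT(*)→b](π[f,a](R)) → 5
  ρ[c/a](γ[a; COUNT(*)→b](π[f,a](R))) → 5
  σ[c=5](ρ[c/a](γ[a; COUNT(*)→b](π[f,a](R)))) → 1
  γ[b; MAX(c)→g](σ[c=5](ρ[c/a](γ[a; COUNT(*)→b](π[f,a](R))))) → 1

== RESULT ==
b | g
1 | 5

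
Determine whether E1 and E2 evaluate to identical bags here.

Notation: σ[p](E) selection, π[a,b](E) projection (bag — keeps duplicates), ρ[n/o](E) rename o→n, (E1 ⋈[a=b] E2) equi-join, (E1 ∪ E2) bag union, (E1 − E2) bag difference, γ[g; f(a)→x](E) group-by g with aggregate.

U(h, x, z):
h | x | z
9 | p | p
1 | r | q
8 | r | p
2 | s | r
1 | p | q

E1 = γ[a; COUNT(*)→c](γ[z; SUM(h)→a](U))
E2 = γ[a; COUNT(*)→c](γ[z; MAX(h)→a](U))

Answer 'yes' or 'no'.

E1 per-node cardinality:
  U → 5
  γ[z; SUM(h)→a](U) → 3
  γ[a; COUNT(*)→c](γ[z; SUM(h)→a](U)) → 2
E2 per-node cardinality:
  U → 5
  γ[z; MAX(h)→a](U) → 3
  γ[a; COUNT(*)→c](γ[z; MAX(h)→a](U)) → 3

E1 result:
a | c
2 | 2
17 | 1
E2 result:
a | c
1 | 1
2 | 1
9 | 1
Witness: (17, 1) appears 1× in E1 but 0× in E2.

no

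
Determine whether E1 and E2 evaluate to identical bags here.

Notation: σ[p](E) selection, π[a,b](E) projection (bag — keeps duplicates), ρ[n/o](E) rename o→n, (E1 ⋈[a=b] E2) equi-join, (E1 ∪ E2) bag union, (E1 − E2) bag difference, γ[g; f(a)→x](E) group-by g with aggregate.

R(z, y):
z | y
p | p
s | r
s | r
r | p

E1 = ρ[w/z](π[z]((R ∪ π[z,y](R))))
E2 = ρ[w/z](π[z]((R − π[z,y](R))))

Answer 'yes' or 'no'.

E1 row counts bottom-up:
  R → 4
  R → 4
  π[z,y](R) → 4
  (R ∪ π[z,y](R)) → 8
  π[z]((R ∪ π[z,y](R))) → 8
  ρ[w/z](π[z]((R ∪ π[z,y](R)))) → 8
E2 row counts bottom-up:
  R → 4
  R → 4
  π[z,y](R) → 4
  (R − π[z,y](R)) → 0
  π[z]((R − π[z,y](R))) → 0
  ρ[w/z](π[z]((R − π[z,y](R)))) → 0

E1 result:
w
p
p
r
r
s
s
s
s
E2 result:
w
(0 rows)
Witness: ('p',) appears 2× in E1 but 0× in E2.

no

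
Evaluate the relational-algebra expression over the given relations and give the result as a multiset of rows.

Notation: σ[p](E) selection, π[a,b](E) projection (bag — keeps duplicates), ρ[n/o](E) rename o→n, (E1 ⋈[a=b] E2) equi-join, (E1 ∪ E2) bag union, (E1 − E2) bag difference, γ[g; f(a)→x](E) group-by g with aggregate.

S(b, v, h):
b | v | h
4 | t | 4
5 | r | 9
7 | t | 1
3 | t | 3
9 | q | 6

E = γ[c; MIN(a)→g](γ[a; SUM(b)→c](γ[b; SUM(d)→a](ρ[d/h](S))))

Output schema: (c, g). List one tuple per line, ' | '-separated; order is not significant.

Row counts bottom-up:
  S → 5
  ρ[d/h](S) → 5
  γ[b; SUM(d)→a](ρ[d/h](S)) → 5
  γ[a; SUM(b)→c](γ[b; SUM(d)→a](ρ[d/h](S))) → 5
  γ[c; MIN(a)→g](γ[a; SUM(b)→c](γ[b; SUM(d)→a](ρ[d/h](S)))) → 5

== RESULT ==
c | g
3 | 3
4 | 4
5 | 9
7 | 1
9 | 6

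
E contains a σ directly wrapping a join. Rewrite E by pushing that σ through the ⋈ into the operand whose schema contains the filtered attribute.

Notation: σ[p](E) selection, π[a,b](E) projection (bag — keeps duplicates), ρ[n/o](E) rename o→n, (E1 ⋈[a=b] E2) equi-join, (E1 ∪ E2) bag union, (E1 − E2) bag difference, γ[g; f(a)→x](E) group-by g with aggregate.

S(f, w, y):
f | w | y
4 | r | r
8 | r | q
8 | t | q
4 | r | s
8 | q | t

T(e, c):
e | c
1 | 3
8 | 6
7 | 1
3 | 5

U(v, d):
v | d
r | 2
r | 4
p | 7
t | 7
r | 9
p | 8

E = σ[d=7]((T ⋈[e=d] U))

σ filters on d, owned by the right side.
E' = (T ⋈[e=d] σ[d=7](U))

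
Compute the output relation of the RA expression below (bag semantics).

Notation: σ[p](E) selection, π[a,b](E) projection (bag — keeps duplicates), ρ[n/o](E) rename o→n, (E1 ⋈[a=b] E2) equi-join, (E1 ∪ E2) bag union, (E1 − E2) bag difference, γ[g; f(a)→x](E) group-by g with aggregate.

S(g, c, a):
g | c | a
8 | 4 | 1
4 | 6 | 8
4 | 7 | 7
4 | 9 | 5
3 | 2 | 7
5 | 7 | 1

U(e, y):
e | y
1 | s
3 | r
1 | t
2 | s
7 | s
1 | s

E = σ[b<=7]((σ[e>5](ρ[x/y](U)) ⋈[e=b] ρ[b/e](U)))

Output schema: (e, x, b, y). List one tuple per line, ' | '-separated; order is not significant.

Subexpression sizes:
  U → 6
  ρ[x/y](U) → 6
  σ[e>5](ρ[x/y](U)) → 1
  U → 6
  ρ[b/e](U) → 6
  (σ[e>5](ρ[x/y](U)) ⋈[e=b] ρ[b/e](U)) → 1
  σ[b<=7]((σ[e>5](ρ[x/y](U)) ⋈[e=b] ρ[b/e](U))) → 1

== RESULT ==
e | x | b | y
7 | s | 7 | s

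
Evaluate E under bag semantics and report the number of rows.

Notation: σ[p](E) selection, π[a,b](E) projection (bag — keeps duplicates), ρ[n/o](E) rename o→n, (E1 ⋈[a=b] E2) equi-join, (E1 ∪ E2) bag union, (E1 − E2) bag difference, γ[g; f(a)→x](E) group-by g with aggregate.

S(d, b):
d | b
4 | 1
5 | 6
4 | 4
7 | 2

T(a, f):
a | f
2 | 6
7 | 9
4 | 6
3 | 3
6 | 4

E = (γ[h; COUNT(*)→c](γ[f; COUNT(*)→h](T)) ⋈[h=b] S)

Row counts bottom-up:
  T → 5
  γ[f; COUNT(*)→h](T) → 4
  γ[h; COUNT(*)→c](γ[f; COUNT(*)→h](T)) → 2
  S → 4
  (γ[h; COUNT(*)→c](γ[f; COUNT(*)→h](T)) ⋈[h=b] S) → 2

|E| = 2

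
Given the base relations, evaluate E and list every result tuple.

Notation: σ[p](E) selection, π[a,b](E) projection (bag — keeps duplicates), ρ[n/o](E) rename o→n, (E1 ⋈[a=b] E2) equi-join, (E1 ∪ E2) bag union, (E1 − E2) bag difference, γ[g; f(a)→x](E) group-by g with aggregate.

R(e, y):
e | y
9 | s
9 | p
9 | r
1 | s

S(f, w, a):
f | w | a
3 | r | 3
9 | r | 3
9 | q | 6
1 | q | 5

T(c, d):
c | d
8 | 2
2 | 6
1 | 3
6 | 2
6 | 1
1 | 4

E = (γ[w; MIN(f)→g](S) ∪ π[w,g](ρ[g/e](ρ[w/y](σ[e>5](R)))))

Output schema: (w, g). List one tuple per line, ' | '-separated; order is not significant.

Row counts bottom-up:
  S → 4
  γ[w; MIN(f)→g](S) → 2
  R → 4
  σ[e>5](R) → 3
  ρ[w/y](σ[e>5](R)) → 3
  ρ[g/e](ρ[w/y](σ[e>5](R))) → 3
  π[w,g](ρ[g/e](ρ[w/y](σ[e>5](R)))) → 3
  (γ[w; MIN(f)→g](S) ∪ π[w,g](ρ[g/e](ρ[w/y](σ[e>5](R))))) → 5

== RESULT ==
w | g
p | 9
q | 1
r | 3
r | 9
s | 9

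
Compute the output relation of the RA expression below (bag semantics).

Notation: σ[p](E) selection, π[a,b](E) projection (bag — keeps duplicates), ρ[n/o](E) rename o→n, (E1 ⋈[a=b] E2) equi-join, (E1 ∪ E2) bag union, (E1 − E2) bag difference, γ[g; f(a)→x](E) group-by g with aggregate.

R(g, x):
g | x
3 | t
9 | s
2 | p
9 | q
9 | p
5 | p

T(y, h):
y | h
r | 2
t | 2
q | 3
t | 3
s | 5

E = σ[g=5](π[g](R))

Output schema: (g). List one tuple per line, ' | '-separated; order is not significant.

Stepwise |·|:
  R → 6
  π[g](R) → 6
  σ[g=5](π[g](R)) → 1

== RESULT ==
g
5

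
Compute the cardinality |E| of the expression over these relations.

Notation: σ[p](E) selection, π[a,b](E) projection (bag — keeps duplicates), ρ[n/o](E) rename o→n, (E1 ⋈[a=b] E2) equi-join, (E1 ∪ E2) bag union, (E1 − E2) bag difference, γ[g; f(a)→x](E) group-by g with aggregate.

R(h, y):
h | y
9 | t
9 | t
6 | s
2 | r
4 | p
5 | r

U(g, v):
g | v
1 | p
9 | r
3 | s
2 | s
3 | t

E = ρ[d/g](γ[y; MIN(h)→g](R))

Per-node cardinality:
  R → 6
  γ[y; MIN(h)→g](R) → 4
  ρ[d/g](γ[y; MIN(h)→g](R)) → 4

|E| = 4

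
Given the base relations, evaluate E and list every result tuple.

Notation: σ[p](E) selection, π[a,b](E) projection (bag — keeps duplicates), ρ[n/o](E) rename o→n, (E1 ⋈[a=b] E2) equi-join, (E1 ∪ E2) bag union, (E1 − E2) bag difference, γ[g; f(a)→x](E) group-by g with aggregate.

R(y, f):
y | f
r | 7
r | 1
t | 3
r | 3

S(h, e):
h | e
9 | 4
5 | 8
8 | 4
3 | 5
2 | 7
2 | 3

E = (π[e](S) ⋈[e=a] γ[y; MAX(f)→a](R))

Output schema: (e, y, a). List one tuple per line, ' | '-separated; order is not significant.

Per-node cardinality:
  S → 6
  π[e](S) → 6
  R → 4
  γ[y; MAX(f)→a](R) → 2
  (π[e](S) ⋈[e=a] γ[y; MAX(f)→a](R)) → 2

== RESULT ==
e | y | a
3 | t | 3
7 | r | 7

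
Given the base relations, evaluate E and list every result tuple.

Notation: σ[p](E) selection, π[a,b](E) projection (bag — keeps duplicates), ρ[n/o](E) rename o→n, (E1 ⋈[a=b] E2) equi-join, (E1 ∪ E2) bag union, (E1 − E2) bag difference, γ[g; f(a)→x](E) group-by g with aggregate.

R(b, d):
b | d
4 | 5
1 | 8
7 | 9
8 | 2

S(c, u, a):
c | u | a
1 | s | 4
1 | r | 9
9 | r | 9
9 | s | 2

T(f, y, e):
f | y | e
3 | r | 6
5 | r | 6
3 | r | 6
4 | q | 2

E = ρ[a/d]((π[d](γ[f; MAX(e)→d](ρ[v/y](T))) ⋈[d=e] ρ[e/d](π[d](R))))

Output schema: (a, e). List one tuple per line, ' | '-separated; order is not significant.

Per-node cardinality:
  T → 4
  ρ[v/y](T) → 4
  γ[f; MAX(e)→d](ρ[v/y](T)) → 3
  π[d](γ[f; MAX(e)→d](ρ[v/y](T))) → 3
  R → 4
  π[d](R) → 4
  ρ[e/d](π[d](R)) → 4
  (π[d](γ[f; MAX(e)→d](ρ[v/y](T))) ⋈[d=e] ρ[e/d](π[d](R))) → 1
  ρ[a/d]((π[d](γ[f; MAX(e)→d](ρ[v/y](T))) ⋈[d=e] ρ[e/d](π[d](R)))) → 1

== RESULT ==
a | e
2 | 2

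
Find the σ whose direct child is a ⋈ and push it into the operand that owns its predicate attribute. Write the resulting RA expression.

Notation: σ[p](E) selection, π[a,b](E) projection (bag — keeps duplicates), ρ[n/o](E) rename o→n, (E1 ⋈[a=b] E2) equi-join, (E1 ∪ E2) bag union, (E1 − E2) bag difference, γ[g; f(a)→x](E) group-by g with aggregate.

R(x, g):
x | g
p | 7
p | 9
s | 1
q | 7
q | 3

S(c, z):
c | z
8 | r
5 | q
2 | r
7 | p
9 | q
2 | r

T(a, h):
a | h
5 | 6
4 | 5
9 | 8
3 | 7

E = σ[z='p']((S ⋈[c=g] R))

σ filters on z, owned by the left side.
E' = (σ[z='p'](S) ⋈[c=g] R)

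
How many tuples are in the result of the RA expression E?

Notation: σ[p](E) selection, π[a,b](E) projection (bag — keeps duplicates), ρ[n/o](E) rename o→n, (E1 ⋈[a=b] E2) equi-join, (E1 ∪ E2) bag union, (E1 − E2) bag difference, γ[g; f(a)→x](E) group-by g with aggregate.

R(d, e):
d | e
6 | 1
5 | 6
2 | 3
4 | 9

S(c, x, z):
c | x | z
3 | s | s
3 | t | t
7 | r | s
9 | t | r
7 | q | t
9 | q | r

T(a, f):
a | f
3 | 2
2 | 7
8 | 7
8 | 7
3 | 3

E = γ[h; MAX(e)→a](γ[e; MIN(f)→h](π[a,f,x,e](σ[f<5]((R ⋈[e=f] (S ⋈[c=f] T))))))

Subexpression sizes:
  R → 4
  S → 6
  T → 5
  (S ⋈[c=f] T) → 8
  (R ⋈[e=f] (S ⋈[c=f] T)) → 2
  σ[f<5]((R ⋈[e=f] (S ⋈[c=f] T))) → 2
  π[a,f,x,e](σ[f<5]((R ⋈[e=f] (S ⋈[c=f] T)))) → 2
  γ[e; MIN(f)→h](π[a,f,x,e](σ[f<5]((R ⋈[e=f] (S ⋈[c=f] T))))) → 1
  γ[h; MAX(e)→a](γ[e; MIN(f)→h](π[a,f,x,e](σ[f<5]((R ⋈[e=f] (S ⋈[c=f] T)))))) → 1

|E| = 1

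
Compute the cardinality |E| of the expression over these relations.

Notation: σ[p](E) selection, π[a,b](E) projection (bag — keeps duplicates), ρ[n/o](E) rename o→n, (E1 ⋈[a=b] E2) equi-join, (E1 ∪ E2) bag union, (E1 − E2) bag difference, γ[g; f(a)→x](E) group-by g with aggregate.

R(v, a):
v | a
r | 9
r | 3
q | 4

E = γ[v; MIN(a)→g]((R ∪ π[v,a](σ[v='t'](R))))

Per-node cardinality:
  R → 3
  R → 3
  σ[v='t'](R) → 0
  π[v,a](σ[v='t'](R)) → 0
  (R ∪ π[v,a](σ[v='t'](R))) → 3
  γ[v; MIN(a)→g]((R ∪ π[v,a](σ[v='t'](R)))) → 2

|E| = 2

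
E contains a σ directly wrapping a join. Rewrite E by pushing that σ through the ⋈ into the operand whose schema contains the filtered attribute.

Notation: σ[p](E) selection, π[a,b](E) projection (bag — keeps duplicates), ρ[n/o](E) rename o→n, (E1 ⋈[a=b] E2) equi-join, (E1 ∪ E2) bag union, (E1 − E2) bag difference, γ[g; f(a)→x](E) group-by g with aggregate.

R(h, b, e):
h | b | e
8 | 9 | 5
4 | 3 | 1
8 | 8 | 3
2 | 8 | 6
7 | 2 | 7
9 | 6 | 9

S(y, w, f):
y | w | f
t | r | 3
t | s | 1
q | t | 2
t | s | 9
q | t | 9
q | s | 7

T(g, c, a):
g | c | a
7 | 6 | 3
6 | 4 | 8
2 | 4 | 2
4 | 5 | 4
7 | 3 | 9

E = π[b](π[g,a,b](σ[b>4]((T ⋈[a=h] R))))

σ filters on b, owned by the right side.
E' = π[b](π[g,a,b]((T ⋈[a=h] σ[b>4](R))))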